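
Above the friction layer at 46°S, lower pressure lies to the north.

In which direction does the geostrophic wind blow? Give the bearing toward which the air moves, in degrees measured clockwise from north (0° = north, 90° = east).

The pressure-gradient force points toward the north (bearing 000°).
Geostrophic balance: in the Southern Hemisphere the Coriolis force deflects motion to the left, so the geostrophic wind blows 90° to the left of the pressure-gradient force (low pressure on the right).
Rotating 000° by 90° counterclockwise gives 270° — the wind blows toward the west.

270°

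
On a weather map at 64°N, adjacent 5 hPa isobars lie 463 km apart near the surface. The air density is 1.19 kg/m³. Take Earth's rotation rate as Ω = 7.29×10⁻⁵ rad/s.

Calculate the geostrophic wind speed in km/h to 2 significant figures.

Coriolis parameter at 64°N:
f = 2Ω sin φ = 2 × 7.29×10⁻⁵ × sin 64° = 1.31×10⁻⁴ s⁻¹
Pressure gradient: |∂P/∂n| = 500 Pa / 463000 m = 1.08×10⁻³ Pa/m
Geostrophic balance (pressure-gradient force = Coriolis force):
V_g = (1/(fρ)) |∂P/∂n| = 1.08×10⁻³ / (1.31×10⁻⁴ × 1.19) = 6.93 m/s
Converting: 6.93 m/s × 3.6 = 25 km/h

25 km/h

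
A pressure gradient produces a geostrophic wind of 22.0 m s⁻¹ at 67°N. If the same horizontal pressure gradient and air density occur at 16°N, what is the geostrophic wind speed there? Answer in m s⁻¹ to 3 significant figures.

With the same pressure gradient and density, V_g ∝ 1/f ∝ 1/sin φ.
V₂ = V₁ · sin φ₁ / sin φ₂ = 22.0 × sin 67° / sin 16°
V₂ = 22.0 × 0.9205/0.2756 = 73.5 m s⁻¹

73.5 m s⁻¹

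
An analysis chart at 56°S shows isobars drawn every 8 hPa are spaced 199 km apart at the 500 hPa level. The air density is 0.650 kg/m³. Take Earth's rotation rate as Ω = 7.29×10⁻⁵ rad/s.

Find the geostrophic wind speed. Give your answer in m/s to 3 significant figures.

Coriolis parameter at 56°S:
f = 2Ω sin φ = 2 × 7.29×10⁻⁵ × sin 56° = 1.21×10⁻⁴ s⁻¹
Pressure gradient: |∂P/∂n| = 800 Pa / 199000 m = 4.02×10⁻³ Pa/m
Geostrophic balance (pressure-gradient force = Coriolis force):
V_g = (1/(fρ)) |∂P/∂n| = 4.02×10⁻³ / (1.21×10⁻⁴ × 0.650) = 51.2 m/s

51.2 m/s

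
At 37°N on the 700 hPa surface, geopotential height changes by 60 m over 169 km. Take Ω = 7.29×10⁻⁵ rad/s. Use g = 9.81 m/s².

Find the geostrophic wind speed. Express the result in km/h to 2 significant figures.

140 km/h

Coriolis parameter at 37°N:
f = 2Ω sin φ = 2 × 7.29×10⁻⁵ × sin 37° = 8.77×10⁻⁵ s⁻¹
Height gradient: |∂Z/∂n| = 60 m / 169000 m = 3.55×10⁻⁴
On a pressure surface, geostrophic balance gives V_g = (g/f)|∂Z/∂n|:
V_g = 9.81 × 3.55×10⁻⁴ / 8.77×10⁻⁵ = 39.7 m/s
Converting: 39.7 m/s × 3.6 = 140 km/h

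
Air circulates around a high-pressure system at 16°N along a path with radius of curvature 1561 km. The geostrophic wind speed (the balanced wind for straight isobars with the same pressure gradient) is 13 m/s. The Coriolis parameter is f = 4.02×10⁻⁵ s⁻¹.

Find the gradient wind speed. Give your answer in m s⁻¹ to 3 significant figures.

Around a high, pressure-gradient force acts outward with centrifugal, so Coriolis balances both:
fV = (1/ρ)|∂P/∂n| + V²/R  →  V² − fR·V + fR·V_g = 0
With fR = 4.02×10⁻⁵ × 1561×10³ m = 62.8 m/s:
V = [fR − √((fR)² − 4 fR V_g)]/2 = [62.8 − √(62.8² − 4×62.8×13)]/2 = 18.4 m/s
Supergeostrophic (V > V_g = 13 m/s), as expected around a high.

18.4 m s⁻¹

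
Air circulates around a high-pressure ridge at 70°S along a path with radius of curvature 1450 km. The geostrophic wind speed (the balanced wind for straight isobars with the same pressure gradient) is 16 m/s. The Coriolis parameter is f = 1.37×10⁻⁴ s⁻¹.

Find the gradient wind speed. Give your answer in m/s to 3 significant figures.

17.6 m/s

Around a high, pressure-gradient force acts outward with centrifugal, so Coriolis balances both:
fV = (1/ρ)|∂P/∂n| + V²/R  →  V² − fR·V + fR·V_g = 0
With fR = 1.37×10⁻⁴ × 1450×10³ m = 199 m/s:
V = [fR − √((fR)² − 4 fR V_g)]/2 = [199 − √(199² − 4×199×16)]/2 = 17.6 m/s
Supergeostrophic (V > V_g = 16 m/s), as expected around a high.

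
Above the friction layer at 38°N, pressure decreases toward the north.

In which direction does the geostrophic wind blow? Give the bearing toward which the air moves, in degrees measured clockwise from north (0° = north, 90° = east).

090°

The pressure-gradient force points toward the north (bearing 000°).
Geostrophic balance: in the Northern Hemisphere the Coriolis force deflects motion to the right, so the geostrophic wind blows 90° to the right of the pressure-gradient force (low pressure on the left).
Rotating 000° by 90° clockwise gives 090° — the wind blows toward the east.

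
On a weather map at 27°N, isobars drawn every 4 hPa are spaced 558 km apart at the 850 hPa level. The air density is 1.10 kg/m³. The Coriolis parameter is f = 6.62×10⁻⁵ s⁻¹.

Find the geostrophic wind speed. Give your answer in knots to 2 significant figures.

Pressure gradient: |∂P/∂n| = 400 Pa / 558000 m = 7.17×10⁻⁴ Pa/m
Geostrophic balance (pressure-gradient force = Coriolis force):
V_g = (1/(fρ)) |∂P/∂n| = 7.17×10⁻⁴ / (6.62×10⁻⁵ × 1.10) = 9.84 m/s
Converting: 9.84 m/s × 1.944 = 19 knots

19 knots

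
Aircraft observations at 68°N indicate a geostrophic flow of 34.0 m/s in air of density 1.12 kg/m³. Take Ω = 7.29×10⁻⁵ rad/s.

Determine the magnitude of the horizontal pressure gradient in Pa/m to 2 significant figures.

Coriolis parameter at 68°N:
f = 2Ω sin φ = 2 × 7.29×10⁻⁵ × sin 68° = 1.35×10⁻⁴ s⁻¹
Geostrophic balance rearranged: |∂P/∂n| = f ρ V_g
|∂P/∂n| = 1.35×10⁻⁴ × 1.12 × 34.0 = 5.15×10⁻³ Pa/m

5.1×10⁻³ Pa/m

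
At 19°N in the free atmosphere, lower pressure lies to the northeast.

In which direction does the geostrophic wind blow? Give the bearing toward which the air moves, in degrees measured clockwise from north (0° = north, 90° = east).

135°

The pressure-gradient force points toward the northeast (bearing 045°).
Geostrophic balance: in the Northern Hemisphere the Coriolis force deflects motion to the right, so the geostrophic wind blows 90° to the right of the pressure-gradient force (low pressure on the left).
Rotating 045° by 90° clockwise gives 135° — the wind blows toward the southeast.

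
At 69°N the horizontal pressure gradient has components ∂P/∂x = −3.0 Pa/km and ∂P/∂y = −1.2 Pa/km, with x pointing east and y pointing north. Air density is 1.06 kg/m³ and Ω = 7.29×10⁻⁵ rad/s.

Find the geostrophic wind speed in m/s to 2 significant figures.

Coriolis parameter at 69°N:
f = 2Ω sin φ = 2 × 7.29×10⁻⁵ × sin 69° = 1.36×10⁻⁴ s⁻¹
Component geostrophic relations (x east, y north):
u_g = −(1/(fρ)) ∂P/∂y,  v_g = (1/(fρ)) ∂P/∂x
u_g = −(−1.2×10⁻³)/(1.36×10⁻⁴ × 1.06) = 8.32 m/s;  v_g = (−3.0×10⁻³)/(1.36×10⁻⁴ × 1.06) = −20.8 m/s
|V_g| = √(u_g² + v_g²) = 22.4 m/s

22 m/s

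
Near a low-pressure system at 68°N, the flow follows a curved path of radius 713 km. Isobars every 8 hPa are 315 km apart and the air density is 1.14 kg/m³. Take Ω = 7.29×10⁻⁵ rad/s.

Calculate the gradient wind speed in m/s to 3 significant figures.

14.3 m/s

Coriolis parameter at 68°N:
f = 2Ω sin φ = 2 × 7.29×10⁻⁵ × sin 68° = 1.35×10⁻⁴ s⁻¹
Pressure gradient: |∂P/∂n| = 800 Pa / 315000 m = 2.54×10⁻³ Pa/m
Geostrophic speed: V_g = |∂P/∂n|/(fρ) = 2.54×10⁻³/(1.35×10⁻⁴ × 1.14) = 16.5 m/s
Around a low, centrifugal force acts outward with Coriolis, so pressure-gradient force balances both:
(1/ρ)|∂P/∂n| = fV + V²/R  →  V² + fR·V − fR·V_g = 0
With fR = 1.35×10⁻⁴ × 713×10³ m = 96.4 m/s:
V = [−fR + √((fR)² + 4 fR V_g)]/2 = [−96.4 + √(96.4² + 4×96.4×16.5)]/2 = 14.3 m/s
Subgeostrophic (V < V_g = 16.5 m/s), as expected around a low.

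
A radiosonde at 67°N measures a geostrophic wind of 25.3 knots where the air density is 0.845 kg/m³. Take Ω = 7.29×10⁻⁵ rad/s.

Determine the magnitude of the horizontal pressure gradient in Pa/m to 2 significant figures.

1.5×10⁻³ Pa/m

Coriolis parameter at 67°N:
f = 2Ω sin φ = 2 × 7.29×10⁻⁵ × sin 67° = 1.34×10⁻⁴ s⁻¹
Wind speed in SI: 25.3 knots = 13.0 m/s
Geostrophic balance rearranged: |∂P/∂n| = f ρ V_g
|∂P/∂n| = 1.34×10⁻⁴ × 0.845 × 13.0 = 1.48×10⁻³ Pa/m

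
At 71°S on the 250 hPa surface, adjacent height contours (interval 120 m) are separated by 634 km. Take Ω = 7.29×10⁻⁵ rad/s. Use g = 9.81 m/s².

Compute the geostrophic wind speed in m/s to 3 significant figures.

Coriolis parameter at 71°S:
f = 2Ω sin φ = 2 × 7.29×10⁻⁵ × sin 71° = 1.38×10⁻⁴ s⁻¹
Height gradient: |∂Z/∂n| = 120 m / 634000 m = 1.89×10⁻⁴
On a pressure surface, geostrophic balance gives V_g = (g/f)|∂Z/∂n|:
V_g = 9.81 × 1.89×10⁻⁴ / 1.38×10⁻⁴ = 13.5 m/s

13.5 m/s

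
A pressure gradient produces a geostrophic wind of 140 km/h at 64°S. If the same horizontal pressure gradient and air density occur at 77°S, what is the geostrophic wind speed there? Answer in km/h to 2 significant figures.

With the same pressure gradient and density, V_g ∝ 1/f ∝ 1/sin φ.
V₂ = V₁ · sin φ₁ / sin φ₂ = 140 × sin 64° / sin 77°
V₂ = 140 × 0.8988/0.9744 = 130 km/h

130 km/h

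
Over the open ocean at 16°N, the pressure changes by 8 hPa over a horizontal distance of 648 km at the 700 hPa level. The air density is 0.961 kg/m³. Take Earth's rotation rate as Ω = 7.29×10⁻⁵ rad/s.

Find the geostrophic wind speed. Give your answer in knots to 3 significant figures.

62.1 knots

Coriolis parameter at 16°N:
f = 2Ω sin φ = 2 × 7.29×10⁻⁵ × sin 16° = 4.02×10⁻⁵ s⁻¹
Pressure gradient: |∂P/∂n| = 800 Pa / 648000 m = 1.23×10⁻³ Pa/m
Geostrophic balance (pressure-gradient force = Coriolis force):
V_g = (1/(fρ)) |∂P/∂n| = 1.23×10⁻³ / (4.02×10⁻⁵ × 0.961) = 32.0 m/s
Converting: 32.0 m/s × 1.944 = 62.1 knots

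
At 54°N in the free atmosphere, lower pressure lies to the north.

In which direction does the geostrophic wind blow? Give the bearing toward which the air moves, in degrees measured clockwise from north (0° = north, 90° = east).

090°

The pressure-gradient force points toward the north (bearing 000°).
Geostrophic balance: in the Northern Hemisphere the Coriolis force deflects motion to the right, so the geostrophic wind blows 90° to the right of the pressure-gradient force (low pressure on the left).
Rotating 000° by 90° clockwise gives 090° — the wind blows toward the east.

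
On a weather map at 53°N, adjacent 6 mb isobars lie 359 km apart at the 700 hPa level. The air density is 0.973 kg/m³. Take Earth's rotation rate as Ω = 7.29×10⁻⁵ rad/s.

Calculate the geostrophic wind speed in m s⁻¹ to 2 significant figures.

Coriolis parameter at 53°N:
f = 2Ω sin φ = 2 × 7.29×10⁻⁵ × sin 53° = 1.16×10⁻⁴ s⁻¹
Pressure gradient: |∂P/∂n| = 600 Pa / 359000 m = 1.67×10⁻³ Pa/m
Geostrophic balance (pressure-gradient force = Coriolis force):
V_g = (1/(fρ)) |∂P/∂n| = 1.67×10⁻³ / (1.16×10⁻⁴ × 0.973) = 14.8 m/s

15 m s⁻¹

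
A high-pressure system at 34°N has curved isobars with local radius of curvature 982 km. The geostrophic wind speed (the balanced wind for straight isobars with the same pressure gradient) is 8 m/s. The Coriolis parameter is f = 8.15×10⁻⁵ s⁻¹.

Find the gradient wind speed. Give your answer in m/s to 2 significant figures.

9.0 m/s

Around a high, pressure-gradient force acts outward with centrifugal, so Coriolis balances both:
fV = (1/ρ)|∂P/∂n| + V²/R  →  V² − fR·V + fR·V_g = 0
With fR = 8.15×10⁻⁵ × 982×10³ m = 80.0 m/s:
V = [fR − √((fR)² − 4 fR V_g)]/2 = [80.0 − √(80.0² − 4×80.0×8)]/2 = 9.02 m/s
Supergeostrophic (V > V_g = 8 m/s), as expected around a high.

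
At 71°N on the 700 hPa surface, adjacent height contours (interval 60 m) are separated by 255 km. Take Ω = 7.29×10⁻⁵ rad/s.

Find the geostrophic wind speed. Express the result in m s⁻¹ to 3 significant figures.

Coriolis parameter at 71°N:
f = 2Ω sin φ = 2 × 7.29×10⁻⁵ × sin 71° = 1.38×10⁻⁴ s⁻¹
Height gradient: |∂Z/∂n| = 60 m / 255000 m = 2.35×10⁻⁴
On a pressure surface, geostrophic balance gives V_g = (g/f)|∂Z/∂n|:
V_g = 9.81 × 2.35×10⁻⁴ / 1.38×10⁻⁴ = 16.7 m/s

16.7 m s⁻¹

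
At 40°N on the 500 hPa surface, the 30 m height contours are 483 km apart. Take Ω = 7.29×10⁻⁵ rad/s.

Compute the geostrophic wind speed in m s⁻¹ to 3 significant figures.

6.50 m s⁻¹

Coriolis parameter at 40°N:
f = 2Ω sin φ = 2 × 7.29×10⁻⁵ × sin 40° = 9.37×10⁻⁵ s⁻¹
Height gradient: |∂Z/∂n| = 30 m / 483000 m = 6.21×10⁻⁵
On a pressure surface, geostrophic balance gives V_g = (g/f)|∂Z/∂n|:
V_g = 9.81 × 6.21×10⁻⁵ / 9.37×10⁻⁵ = 6.50 m/s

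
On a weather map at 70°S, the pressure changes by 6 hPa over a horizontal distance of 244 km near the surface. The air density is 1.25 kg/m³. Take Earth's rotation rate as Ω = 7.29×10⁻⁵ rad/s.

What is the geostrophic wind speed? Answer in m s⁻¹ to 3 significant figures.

14.4 m s⁻¹

Coriolis parameter at 70°S:
f = 2Ω sin φ = 2 × 7.29×10⁻⁵ × sin 70° = 1.37×10⁻⁴ s⁻¹
Pressure gradient: |∂P/∂n| = 600 Pa / 244000 m = 2.46×10⁻³ Pa/m
Geostrophic balance (pressure-gradient force = Coriolis force):
V_g = (1/(fρ)) |∂P/∂n| = 2.46×10⁻³ / (1.37×10⁻⁴ × 1.25) = 14.4 m/s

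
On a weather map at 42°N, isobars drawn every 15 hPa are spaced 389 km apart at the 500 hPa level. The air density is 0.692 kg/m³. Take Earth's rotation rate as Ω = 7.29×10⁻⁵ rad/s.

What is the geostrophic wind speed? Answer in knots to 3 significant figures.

111 knots

Coriolis parameter at 42°N:
f = 2Ω sin φ = 2 × 7.29×10⁻⁵ × sin 42° = 9.76×10⁻⁵ s⁻¹
Pressure gradient: |∂P/∂n| = 1500 Pa / 389000 m = 3.86×10⁻³ Pa/m
Geostrophic balance (pressure-gradient force = Coriolis force):
V_g = (1/(fρ)) |∂P/∂n| = 3.86×10⁻³ / (9.76×10⁻⁵ × 0.692) = 57.1 m/s
Converting: 57.1 m/s × 1.944 = 111 knots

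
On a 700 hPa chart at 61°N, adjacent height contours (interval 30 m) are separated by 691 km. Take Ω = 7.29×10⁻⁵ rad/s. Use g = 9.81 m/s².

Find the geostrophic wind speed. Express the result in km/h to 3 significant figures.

Coriolis parameter at 61°N:
f = 2Ω sin φ = 2 × 7.29×10⁻⁵ × sin 61° = 1.28×10⁻⁴ s⁻¹
Height gradient: |∂Z/∂n| = 30 m / 691000 m = 4.34×10⁻⁵
On a pressure surface, geostrophic balance gives V_g = (g/f)|∂Z/∂n|:
V_g = 9.81 × 4.34×10⁻⁵ / 1.28×10⁻⁴ = 3.34 m/s
Converting: 3.34 m/s × 3.6 = 12.0 km/h

12.0 km/h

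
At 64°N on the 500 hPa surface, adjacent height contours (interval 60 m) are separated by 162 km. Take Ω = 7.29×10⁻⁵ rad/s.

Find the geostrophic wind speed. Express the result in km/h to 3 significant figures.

99.8 km/h

Coriolis parameter at 64°N:
f = 2Ω sin φ = 2 × 7.29×10⁻⁵ × sin 64° = 1.31×10⁻⁴ s⁻¹
Height gradient: |∂Z/∂n| = 60 m / 162000 m = 3.70×10⁻⁴
On a pressure surface, geostrophic balance gives V_g = (g/f)|∂Z/∂n|:
V_g = 9.81 × 3.70×10⁻⁴ / 1.31×10⁻⁴ = 27.7 m/s
Converting: 27.7 m/s × 3.6 = 99.8 km/h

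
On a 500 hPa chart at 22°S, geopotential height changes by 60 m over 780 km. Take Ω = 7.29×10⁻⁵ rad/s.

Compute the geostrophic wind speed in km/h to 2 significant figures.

Coriolis parameter at 22°S:
f = 2Ω sin φ = 2 × 7.29×10⁻⁵ × sin 22° = 5.46×10⁻⁵ s⁻¹
Height gradient: |∂Z/∂n| = 60 m / 780000 m = 7.69×10⁻⁵
On a pressure surface, geostrophic balance gives V_g = (g/f)|∂Z/∂n|:
V_g = 9.81 × 7.69×10⁻⁵ / 5.46×10⁻⁵ = 13.8 m/s
Converting: 13.8 m/s × 3.6 = 50 km/h

50 km/h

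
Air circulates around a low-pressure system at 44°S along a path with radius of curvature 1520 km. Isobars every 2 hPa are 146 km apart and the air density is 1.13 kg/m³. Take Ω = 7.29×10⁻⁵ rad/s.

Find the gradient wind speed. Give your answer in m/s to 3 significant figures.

Coriolis parameter at 44°S:
f = 2Ω sin φ = 2 × 7.29×10⁻⁵ × sin 44° = 1.01×10⁻⁴ s⁻¹
Pressure gradient: |∂P/∂n| = 200 Pa / 146000 m = 1.37×10⁻³ Pa/m
Geostrophic speed: V_g = |∂P/∂n|/(fρ) = 1.37×10⁻³/(1.01×10⁻⁴ × 1.13) = 12.0 m/s
Around a low, centrifugal force acts outward with Coriolis, so pressure-gradient force balances both:
(1/ρ)|∂P/∂n| = fV + V²/R  →  V² + fR·V − fR·V_g = 0
With fR = 1.01×10⁻⁴ × 1520×10³ m = 154 m/s:
V = [−fR + √((fR)² + 4 fR V_g)]/2 = [−154 + √(154² + 4×154×12)]/2 = 11.2 m/s
Subgeostrophic (V < V_g = 12 m/s), as expected around a low.

11.2 m/s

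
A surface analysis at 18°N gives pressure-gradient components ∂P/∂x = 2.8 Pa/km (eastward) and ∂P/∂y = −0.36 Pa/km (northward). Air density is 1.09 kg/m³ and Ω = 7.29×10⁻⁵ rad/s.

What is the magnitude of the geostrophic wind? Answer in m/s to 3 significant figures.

57.5 m/s

Coriolis parameter at 18°N:
f = 2Ω sin φ = 2 × 7.29×10⁻⁵ × sin 18° = 4.51×10⁻⁵ s⁻¹
Component geostrophic relations (x east, y north):
u_g = −(1/(fρ)) ∂P/∂y,  v_g = (1/(fρ)) ∂P/∂x
u_g = −(−0.36×10⁻³)/(4.51×10⁻⁵ × 1.09) = 7.33 m/s;  v_g = (2.8×10⁻³)/(4.51×10⁻⁵ × 1.09) = 57.0 m/s
|V_g| = √(u_g² + v_g²) = 57.5 m/s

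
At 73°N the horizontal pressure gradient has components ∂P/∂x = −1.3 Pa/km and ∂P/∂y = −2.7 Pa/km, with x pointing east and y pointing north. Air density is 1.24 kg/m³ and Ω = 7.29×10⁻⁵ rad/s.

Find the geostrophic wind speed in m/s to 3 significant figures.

Coriolis parameter at 73°N:
f = 2Ω sin φ = 2 × 7.29×10⁻⁵ × sin 73° = 1.39×10⁻⁴ s⁻¹
Component geostrophic relations (x east, y north):
u_g = −(1/(fρ)) ∂P/∂y,  v_g = (1/(fρ)) ∂P/∂x
u_g = −(−2.7×10⁻³)/(1.39×10⁻⁴ × 1.24) = 15.6 m/s;  v_g = (−1.3×10⁻³)/(1.39×10⁻⁴ × 1.24) = −7.52 m/s
|V_g| = √(u_g² + v_g²) = 17.3 m/s

17.3 m/s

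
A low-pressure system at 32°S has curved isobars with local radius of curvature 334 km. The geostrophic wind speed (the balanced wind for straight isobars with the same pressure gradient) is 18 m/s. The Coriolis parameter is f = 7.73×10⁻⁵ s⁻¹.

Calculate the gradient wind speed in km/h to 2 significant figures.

44 km/h

Around a low, centrifugal force acts outward with Coriolis, so pressure-gradient force balances both:
(1/ρ)|∂P/∂n| = fV + V²/R  →  V² + fR·V − fR·V_g = 0
With fR = 7.73×10⁻⁵ × 334×10³ m = 25.8 m/s:
V = [−fR + √((fR)² + 4 fR V_g)]/2 = [−25.8 + √(25.8² + 4×25.8×18)]/2 = 12.2 m/s
Subgeostrophic (V < V_g = 18 m/s), as expected around a low.
Converting: 12.2 m/s × 3.6 = 44 km/h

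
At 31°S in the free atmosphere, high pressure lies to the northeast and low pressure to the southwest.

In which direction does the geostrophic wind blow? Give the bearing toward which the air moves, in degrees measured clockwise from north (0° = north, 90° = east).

135°

The pressure-gradient force points toward the southwest (bearing 225°).
Geostrophic balance: in the Southern Hemisphere the Coriolis force deflects motion to the left, so the geostrophic wind blows 90° to the left of the pressure-gradient force (low pressure on the right).
Rotating 225° by 90° counterclockwise gives 135° — the wind blows toward the southeast.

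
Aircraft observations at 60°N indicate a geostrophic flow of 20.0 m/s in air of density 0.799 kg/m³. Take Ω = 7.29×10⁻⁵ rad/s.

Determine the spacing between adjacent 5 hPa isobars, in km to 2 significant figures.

Coriolis parameter at 60°N:
f = 2Ω sin φ = 2 × 7.29×10⁻⁵ × sin 60° = 1.26×10⁻⁴ s⁻¹
Geostrophic balance rearranged: |∂P/∂n| = f ρ V_g
|∂P/∂n| = 1.26×10⁻⁴ × 0.799 × 20.0 = 2.02×10⁻³ Pa/m
Isobar spacing: Δn = ΔP/|∂P/∂n| = 500 Pa / 2.02×10⁻³ Pa/m = 247802 m ≈ 250 km

250 km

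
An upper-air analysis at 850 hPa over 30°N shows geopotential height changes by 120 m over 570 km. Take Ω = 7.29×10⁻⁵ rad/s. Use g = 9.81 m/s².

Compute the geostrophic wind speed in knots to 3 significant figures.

55.1 knots

Coriolis parameter at 30°N:
f = 2Ω sin φ = 2 × 7.29×10⁻⁵ × sin 30° = 7.29×10⁻⁵ s⁻¹
Height gradient: |∂Z/∂n| = 120 m / 570000 m = 2.11×10⁻⁴
On a pressure surface, geostrophic balance gives V_g = (g/f)|∂Z/∂n|:
V_g = 9.81 × 2.11×10⁻⁴ / 7.29×10⁻⁵ = 28.3 m/s
Converting: 28.3 m/s × 1.944 = 55.1 knots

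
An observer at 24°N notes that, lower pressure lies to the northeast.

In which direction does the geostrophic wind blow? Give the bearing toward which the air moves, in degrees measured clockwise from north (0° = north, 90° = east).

The pressure-gradient force points toward the northeast (bearing 045°).
Geostrophic balance: in the Northern Hemisphere the Coriolis force deflects motion to the right, so the geostrophic wind blows 90° to the right of the pressure-gradient force (low pressure on the left).
Rotating 045° by 90° clockwise gives 135° — the wind blows toward the southeast.

135°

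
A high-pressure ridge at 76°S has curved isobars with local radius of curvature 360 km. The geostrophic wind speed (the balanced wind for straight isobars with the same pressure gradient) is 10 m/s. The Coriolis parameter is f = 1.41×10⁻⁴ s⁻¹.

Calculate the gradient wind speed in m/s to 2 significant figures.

14 m/s

Around a high, pressure-gradient force acts outward with centrifugal, so Coriolis balances both:
fV = (1/ρ)|∂P/∂n| + V²/R  →  V² − fR·V + fR·V_g = 0
With fR = 1.41×10⁻⁴ × 360×10³ m = 50.8 m/s:
V = [fR − √((fR)² − 4 fR V_g)]/2 = [50.8 − √(50.8² − 4×50.8×10)]/2 = 13.7 m/s
Supergeostrophic (V > V_g = 10 m/s), as expected around a high.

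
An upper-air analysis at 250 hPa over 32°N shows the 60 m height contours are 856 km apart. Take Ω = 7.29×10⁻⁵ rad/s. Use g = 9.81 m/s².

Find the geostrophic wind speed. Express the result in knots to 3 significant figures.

Coriolis parameter at 32°N:
f = 2Ω sin φ = 2 × 7.29×10⁻⁵ × sin 32° = 7.73×10⁻⁵ s⁻¹
Height gradient: |∂Z/∂n| = 60 m / 856000 m = 7.01×10⁻⁵
On a pressure surface, geostrophic balance gives V_g = (g/f)|∂Z/∂n|:
V_g = 9.81 × 7.01×10⁻⁵ / 7.73×10⁻⁵ = 8.90 m/s
Converting: 8.90 m/s × 1.944 = 17.3 knots

17.3 knots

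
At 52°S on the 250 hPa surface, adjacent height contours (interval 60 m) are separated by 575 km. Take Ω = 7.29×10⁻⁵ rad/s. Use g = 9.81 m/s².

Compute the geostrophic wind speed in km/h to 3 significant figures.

32.1 km/h

Coriolis parameter at 52°S:
f = 2Ω sin φ = 2 × 7.29×10⁻⁵ × sin 52° = 1.15×10⁻⁴ s⁻¹
Height gradient: |∂Z/∂n| = 60 m / 575000 m = 1.04×10⁻⁴
On a pressure surface, geostrophic balance gives V_g = (g/f)|∂Z/∂n|:
V_g = 9.81 × 1.04×10⁻⁴ / 1.15×10⁻⁴ = 8.91 m/s
Converting: 8.91 m/s × 3.6 = 32.1 km/h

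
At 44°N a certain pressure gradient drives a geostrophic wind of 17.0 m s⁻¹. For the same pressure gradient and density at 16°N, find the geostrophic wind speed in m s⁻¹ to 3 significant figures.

42.8 m s⁻¹

With the same pressure gradient and density, V_g ∝ 1/f ∝ 1/sin φ.
V₂ = V₁ · sin φ₁ / sin φ₂ = 17.0 × sin 44° / sin 16°
V₂ = 17.0 × 0.6947/0.2756 = 42.8 m s⁻¹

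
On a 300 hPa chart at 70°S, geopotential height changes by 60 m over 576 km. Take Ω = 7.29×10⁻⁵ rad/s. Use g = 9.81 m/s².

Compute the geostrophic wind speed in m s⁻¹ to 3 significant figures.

7.46 m s⁻¹

Coriolis parameter at 70°S:
f = 2Ω sin φ = 2 × 7.29×10⁻⁵ × sin 70° = 1.37×10⁻⁴ s⁻¹
Height gradient: |∂Z/∂n| = 60 m / 576000 m = 1.04×10⁻⁴
On a pressure surface, geostrophic balance gives V_g = (g/f)|∂Z/∂n|:
V_g = 9.81 × 1.04×10⁻⁴ / 1.37×10⁻⁴ = 7.46 m/s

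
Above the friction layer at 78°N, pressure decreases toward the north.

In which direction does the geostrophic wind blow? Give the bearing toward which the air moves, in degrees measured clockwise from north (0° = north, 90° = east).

The pressure-gradient force points toward the north (bearing 000°).
Geostrophic balance: in the Northern Hemisphere the Coriolis force deflects motion to the right, so the geostrophic wind blows 90° to the right of the pressure-gradient force (low pressure on the left).
Rotating 000° by 90° clockwise gives 090° — the wind blows toward the east.

090°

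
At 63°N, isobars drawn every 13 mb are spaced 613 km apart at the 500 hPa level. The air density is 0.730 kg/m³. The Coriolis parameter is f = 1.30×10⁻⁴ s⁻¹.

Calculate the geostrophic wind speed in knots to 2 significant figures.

Pressure gradient: |∂P/∂n| = 1300 Pa / 613000 m = 2.12×10⁻³ Pa/m
Geostrophic balance (pressure-gradient force = Coriolis force):
V_g = (1/(fρ)) |∂P/∂n| = 2.12×10⁻³ / (1.30×10⁻⁴ × 0.730) = 22.3 m/s
Converting: 22.3 m/s × 1.944 = 43 knots

43 knots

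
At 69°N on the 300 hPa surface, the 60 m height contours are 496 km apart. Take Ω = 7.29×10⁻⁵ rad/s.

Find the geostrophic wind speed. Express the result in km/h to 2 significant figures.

Coriolis parameter at 69°N:
f = 2Ω sin φ = 2 × 7.29×10⁻⁵ × sin 69° = 1.36×10⁻⁴ s⁻¹
Height gradient: |∂Z/∂n| = 60 m / 496000 m = 1.21×10⁻⁴
On a pressure surface, geostrophic balance gives V_g = (g/f)|∂Z/∂n|:
V_g = 9.81 × 1.21×10⁻⁴ / 1.36×10⁻⁴ = 8.72 m/s
Converting: 8.72 m/s × 3.6 = 31 km/h

31 km/h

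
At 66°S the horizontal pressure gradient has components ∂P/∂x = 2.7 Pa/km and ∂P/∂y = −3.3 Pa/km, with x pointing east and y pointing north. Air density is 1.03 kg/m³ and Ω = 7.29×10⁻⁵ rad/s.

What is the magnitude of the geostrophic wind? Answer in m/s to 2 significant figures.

Coriolis parameter at 66°S:
f = 2Ω sin φ = 2 × 7.29×10⁻⁵ × sin 66° = 1.33×10⁻⁴ s⁻¹
In the Southern Hemisphere f is negative: f = −1.33×10⁻⁴ s⁻¹.
Component geostrophic relations (x east, y north):
u_g = −(1/(fρ)) ∂P/∂y,  v_g = (1/(fρ)) ∂P/∂x
u_g = −(−3.3×10⁻³)/(−1.33×10⁻⁴ × 1.03) = −24.1 m/s;  v_g = (2.7×10⁻³)/(−1.33×10⁻⁴ × 1.03) = −19.7 m/s
|V_g| = √(u_g² + v_g²) = 31.1 m/s

31 m/s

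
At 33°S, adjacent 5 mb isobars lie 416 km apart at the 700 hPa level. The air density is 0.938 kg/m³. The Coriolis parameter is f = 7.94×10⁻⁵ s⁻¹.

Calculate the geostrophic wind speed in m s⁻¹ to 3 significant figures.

Pressure gradient: |∂P/∂n| = 500 Pa / 416000 m = 1.20×10⁻³ Pa/m
Geostrophic balance (pressure-gradient force = Coriolis force):
V_g = (1/(fρ)) |∂P/∂n| = 1.20×10⁻³ / (7.94×10⁻⁵ × 0.938) = 16.1 m/s

16.1 m s⁻¹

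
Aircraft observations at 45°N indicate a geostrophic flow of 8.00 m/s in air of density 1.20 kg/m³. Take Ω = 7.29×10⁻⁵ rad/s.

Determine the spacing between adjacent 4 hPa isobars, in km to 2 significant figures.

400 km

Coriolis parameter at 45°N:
f = 2Ω sin φ = 2 × 7.29×10⁻⁵ × sin 45° = 1.03×10⁻⁴ s⁻¹
Geostrophic balance rearranged: |∂P/∂n| = f ρ V_g
|∂P/∂n| = 1.03×10⁻⁴ × 1.20 × 8.00 = 9.90×10⁻⁴ Pa/m
Isobar spacing: Δn = ΔP/|∂P/∂n| = 400 Pa / 9.90×10⁻⁴ Pa/m = 404153 m ≈ 400 km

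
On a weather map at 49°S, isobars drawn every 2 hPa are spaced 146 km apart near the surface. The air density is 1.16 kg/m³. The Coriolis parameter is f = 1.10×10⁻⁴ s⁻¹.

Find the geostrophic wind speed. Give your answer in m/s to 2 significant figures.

11 m/s

Pressure gradient: |∂P/∂n| = 200 Pa / 146000 m = 1.37×10⁻³ Pa/m
Geostrophic balance (pressure-gradient force = Coriolis force):
V_g = (1/(fρ)) |∂P/∂n| = 1.37×10⁻³ / (1.10×10⁻⁴ × 1.16) = 10.7 m/s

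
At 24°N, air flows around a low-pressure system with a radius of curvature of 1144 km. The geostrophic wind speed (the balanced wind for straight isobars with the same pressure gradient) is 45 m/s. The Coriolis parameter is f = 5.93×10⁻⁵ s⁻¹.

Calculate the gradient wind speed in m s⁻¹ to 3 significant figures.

Around a low, centrifugal force acts outward with Coriolis, so pressure-gradient force balances both:
(1/ρ)|∂P/∂n| = fV + V²/R  →  V² + fR·V − fR·V_g = 0
With fR = 5.93×10⁻⁵ × 1144×10³ m = 67.8 m/s:
V = [−fR + √((fR)² + 4 fR V_g)]/2 = [−67.8 + √(67.8² + 4×67.8×45)]/2 = 30.9 m/s
Subgeostrophic (V < V_g = 45 m/s), as expected around a low.

30.9 m s⁻¹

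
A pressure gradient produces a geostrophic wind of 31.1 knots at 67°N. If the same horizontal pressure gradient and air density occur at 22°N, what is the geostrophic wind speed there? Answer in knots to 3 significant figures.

With the same pressure gradient and density, V_g ∝ 1/f ∝ 1/sin φ.
V₂ = V₁ · sin φ₁ / sin φ₂ = 31.1 × sin 67° / sin 22°
V₂ = 31.1 × 0.9205/0.3746 = 76.4 knots

76.4 knots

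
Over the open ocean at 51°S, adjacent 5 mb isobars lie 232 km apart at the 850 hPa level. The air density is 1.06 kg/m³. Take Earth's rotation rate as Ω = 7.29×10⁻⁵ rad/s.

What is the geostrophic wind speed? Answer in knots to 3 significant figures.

Coriolis parameter at 51°S:
f = 2Ω sin φ = 2 × 7.29×10⁻⁵ × sin 51° = 1.13×10⁻⁴ s⁻¹
Pressure gradient: |∂P/∂n| = 500 Pa / 232000 m = 2.16×10⁻³ Pa/m
Geostrophic balance (pressure-gradient force = Coriolis force):
V_g = (1/(fρ)) |∂P/∂n| = 2.16×10⁻³ / (1.13×10⁻⁴ × 1.06) = 17.9 m/s
Converting: 17.9 m/s × 1.944 = 34.9 knots

34.9 knots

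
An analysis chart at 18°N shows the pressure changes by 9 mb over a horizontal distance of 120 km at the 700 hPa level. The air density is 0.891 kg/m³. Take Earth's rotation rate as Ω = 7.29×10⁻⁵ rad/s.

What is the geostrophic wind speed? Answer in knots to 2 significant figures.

Coriolis parameter at 18°N:
f = 2Ω sin φ = 2 × 7.29×10⁻⁵ × sin 18° = 4.51×10⁻⁵ s⁻¹
Pressure gradient: |∂P/∂n| = 900 Pa / 120000 m = 7.50×10⁻³ Pa/m
Geostrophic balance (pressure-gradient force = Coriolis force):
V_g = (1/(fρ)) |∂P/∂n| = 7.50×10⁻³ / (4.51×10⁻⁵ × 0.891) = 187 m/s
Converting: 187 m/s × 1.944 = 360 knots

360 knots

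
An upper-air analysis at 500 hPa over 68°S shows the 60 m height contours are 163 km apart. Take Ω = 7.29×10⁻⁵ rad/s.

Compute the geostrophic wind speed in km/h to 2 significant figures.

96 km/h

Coriolis parameter at 68°S:
f = 2Ω sin φ = 2 × 7.29×10⁻⁵ × sin 68° = 1.35×10⁻⁴ s⁻¹
Height gradient: |∂Z/∂n| = 60 m / 163000 m = 3.68×10⁻⁴
On a pressure surface, geostrophic balance gives V_g = (g/f)|∂Z/∂n|:
V_g = 9.81 × 3.68×10⁻⁴ / 1.35×10⁻⁴ = 26.7 m/s
Converting: 26.7 m/s × 3.6 = 96 km/h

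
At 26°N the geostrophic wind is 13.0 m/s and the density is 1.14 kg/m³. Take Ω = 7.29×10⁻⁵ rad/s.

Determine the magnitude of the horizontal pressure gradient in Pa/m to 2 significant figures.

Coriolis parameter at 26°N:
f = 2Ω sin φ = 2 × 7.29×10⁻⁵ × sin 26° = 6.39×10⁻⁵ s⁻¹
Geostrophic balance rearranged: |∂P/∂n| = f ρ V_g
|∂P/∂n| = 6.39×10⁻⁵ × 1.14 × 13.0 = 9.47×10⁻⁴ Pa/m

9.5×10⁻⁴ Pa/m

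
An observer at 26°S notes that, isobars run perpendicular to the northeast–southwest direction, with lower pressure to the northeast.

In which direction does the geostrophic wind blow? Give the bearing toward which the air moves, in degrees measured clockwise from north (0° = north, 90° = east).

315°

The pressure-gradient force points toward the northeast (bearing 045°).
Geostrophic balance: in the Southern Hemisphere the Coriolis force deflects motion to the left, so the geostrophic wind blows 90° to the left of the pressure-gradient force (low pressure on the right).
Rotating 045° by 90° counterclockwise gives 315° — the wind blows toward the northwest.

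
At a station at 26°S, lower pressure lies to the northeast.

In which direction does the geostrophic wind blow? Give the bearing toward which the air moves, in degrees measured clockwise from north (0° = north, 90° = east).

315°

The pressure-gradient force points toward the northeast (bearing 045°).
Geostrophic balance: in the Southern Hemisphere the Coriolis force deflects motion to the left, so the geostrophic wind blows 90° to the left of the pressure-gradient force (low pressure on the right).
Rotating 045° by 90° counterclockwise gives 315° — the wind blows toward the northwest.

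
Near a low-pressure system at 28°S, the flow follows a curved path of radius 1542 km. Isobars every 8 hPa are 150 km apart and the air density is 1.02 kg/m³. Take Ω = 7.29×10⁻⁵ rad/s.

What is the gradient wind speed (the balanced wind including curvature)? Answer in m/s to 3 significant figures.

51.4 m/s

Coriolis parameter at 28°S:
f = 2Ω sin φ = 2 × 7.29×10⁻⁵ × sin 28° = 6.84×10⁻⁵ s⁻¹
Pressure gradient: |∂P/∂n| = 800 Pa / 150000 m = 5.33×10⁻³ Pa/m
Geostrophic speed: V_g = |∂P/∂n|/(fρ) = 5.33×10⁻³/(6.84×10⁻⁵ × 1.02) = 76.4 m/s
Around a low, centrifugal force acts outward with Coriolis, so pressure-gradient force balances both:
(1/ρ)|∂P/∂n| = fV + V²/R  →  V² + fR·V − fR·V_g = 0
With fR = 6.84×10⁻⁵ × 1542×10³ m = 106 m/s:
V = [−fR + √((fR)² + 4 fR V_g)]/2 = [−106 + √(106² + 4×106×76.4)]/2 = 51.4 m/s
Subgeostrophic (V < V_g = 76.4 m/s), as expected around a low.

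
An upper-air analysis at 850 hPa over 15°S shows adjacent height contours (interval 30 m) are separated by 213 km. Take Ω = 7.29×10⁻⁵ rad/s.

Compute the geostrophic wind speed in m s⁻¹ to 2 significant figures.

Coriolis parameter at 15°S:
f = 2Ω sin φ = 2 × 7.29×10⁻⁵ × sin 15° = 3.77×10⁻⁵ s⁻¹
Height gradient: |∂Z/∂n| = 30 m / 213000 m = 1.41×10⁻⁴
On a pressure surface, geostrophic balance gives V_g = (g/f)|∂Z/∂n|:
V_g = 9.81 × 1.41×10⁻⁴ / 3.77×10⁻⁵ = 36.6 m/s

37 m s⁻¹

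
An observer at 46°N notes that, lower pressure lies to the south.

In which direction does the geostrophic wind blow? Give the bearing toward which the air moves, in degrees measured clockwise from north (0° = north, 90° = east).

The pressure-gradient force points toward the south (bearing 180°).
Geostrophic balance: in the Northern Hemisphere the Coriolis force deflects motion to the right, so the geostrophic wind blows 90° to the right of the pressure-gradient force (low pressure on the left).
Rotating 180° by 90° clockwise gives 270° — the wind blows toward the west.

270°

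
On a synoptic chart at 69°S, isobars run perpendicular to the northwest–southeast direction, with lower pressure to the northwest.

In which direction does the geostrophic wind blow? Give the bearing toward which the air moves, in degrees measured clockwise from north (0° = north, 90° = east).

225°

The pressure-gradient force points toward the northwest (bearing 315°).
Geostrophic balance: in the Southern Hemisphere the Coriolis force deflects motion to the left, so the geostrophic wind blows 90° to the left of the pressure-gradient force (low pressure on the right).
Rotating 315° by 90° counterclockwise gives 225° — the wind blows toward the southwest.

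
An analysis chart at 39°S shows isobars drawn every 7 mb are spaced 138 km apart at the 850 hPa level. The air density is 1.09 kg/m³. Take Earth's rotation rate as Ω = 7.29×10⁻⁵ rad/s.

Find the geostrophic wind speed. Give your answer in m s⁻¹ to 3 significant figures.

50.7 m s⁻¹

Coriolis parameter at 39°S:
f = 2Ω sin φ = 2 × 7.29×10⁻⁵ × sin 39° = 9.18×10⁻⁵ s⁻¹
Pressure gradient: |∂P/∂n| = 700 Pa / 138000 m = 5.07×10⁻³ Pa/m
Geostrophic balance (pressure-gradient force = Coriolis force):
V_g = (1/(fρ)) |∂P/∂n| = 5.07×10⁻³ / (9.18×10⁻⁵ × 1.09) = 50.7 m/s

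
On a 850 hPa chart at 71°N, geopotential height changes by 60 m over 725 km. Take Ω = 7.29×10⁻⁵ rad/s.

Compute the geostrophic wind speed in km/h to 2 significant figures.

21 km/h

Coriolis parameter at 71°N:
f = 2Ω sin φ = 2 × 7.29×10⁻⁵ × sin 71° = 1.38×10⁻⁴ s⁻¹
Height gradient: |∂Z/∂n| = 60 m / 725000 m = 8.28×10⁻⁵
On a pressure surface, geostrophic balance gives V_g = (g/f)|∂Z/∂n|:
V_g = 9.81 × 8.28×10⁻⁵ / 1.38×10⁻⁴ = 5.89 m/s
Converting: 5.89 m/s × 3.6 = 21 km/h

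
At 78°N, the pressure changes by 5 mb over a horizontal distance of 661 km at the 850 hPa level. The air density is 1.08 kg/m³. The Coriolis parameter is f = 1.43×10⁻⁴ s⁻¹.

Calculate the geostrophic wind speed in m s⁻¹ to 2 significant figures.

4.9 m s⁻¹

Pressure gradient: |∂P/∂n| = 500 Pa / 661000 m = 7.56×10⁻⁴ Pa/m
Geostrophic balance (pressure-gradient force = Coriolis force):
V_g = (1/(fρ)) |∂P/∂n| = 7.56×10⁻⁴ / (1.43×10⁻⁴ × 1.08) = 4.90 m/s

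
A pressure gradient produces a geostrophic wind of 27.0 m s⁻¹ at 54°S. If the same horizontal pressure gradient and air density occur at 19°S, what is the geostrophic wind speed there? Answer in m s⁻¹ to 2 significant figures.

67 m s⁻¹

With the same pressure gradient and density, V_g ∝ 1/f ∝ 1/sin φ.
V₂ = V₁ · sin φ₁ / sin φ₂ = 27.0 × sin 54° / sin 19°
V₂ = 27.0 × 0.8090/0.3256 = 67 m s⁻¹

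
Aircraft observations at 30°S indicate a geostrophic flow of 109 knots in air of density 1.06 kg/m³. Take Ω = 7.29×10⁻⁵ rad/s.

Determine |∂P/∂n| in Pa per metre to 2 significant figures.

4.3×10⁻³ Pa/m

Coriolis parameter at 30°S:
f = 2Ω sin φ = 2 × 7.29×10⁻⁵ × sin 30° = 7.29×10⁻⁵ s⁻¹
Wind speed in SI: 109 knots = 56.1 m/s
Geostrophic balance rearranged: |∂P/∂n| = f ρ V_g
|∂P/∂n| = 7.29×10⁻⁵ × 1.06 × 56.1 = 4.33×10⁻³ Pa/m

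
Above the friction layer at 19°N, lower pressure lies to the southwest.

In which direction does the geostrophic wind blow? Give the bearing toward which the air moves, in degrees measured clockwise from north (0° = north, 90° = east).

315°

The pressure-gradient force points toward the southwest (bearing 225°).
Geostrophic balance: in the Northern Hemisphere the Coriolis force deflects motion to the right, so the geostrophic wind blows 90° to the right of the pressure-gradient force (low pressure on the left).
Rotating 225° by 90° clockwise gives 315° — the wind blows toward the northwest.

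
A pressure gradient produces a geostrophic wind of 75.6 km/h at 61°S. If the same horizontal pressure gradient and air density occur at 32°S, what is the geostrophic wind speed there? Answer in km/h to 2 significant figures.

120 km/h

With the same pressure gradient and density, V_g ∝ 1/f ∝ 1/sin φ.
V₂ = V₁ · sin φ₁ / sin φ₂ = 75.6 × sin 61° / sin 32°
V₂ = 75.6 × 0.8746/0.5299 = 120 km/h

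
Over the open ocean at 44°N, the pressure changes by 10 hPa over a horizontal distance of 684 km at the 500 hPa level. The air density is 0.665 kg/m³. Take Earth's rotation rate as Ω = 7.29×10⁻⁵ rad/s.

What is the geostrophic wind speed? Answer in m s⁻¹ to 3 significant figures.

21.7 m s⁻¹

Coriolis parameter at 44°N:
f = 2Ω sin φ = 2 × 7.29×10⁻⁵ × sin 44° = 1.01×10⁻⁴ s⁻¹
Pressure gradient: |∂P/∂n| = 1000 Pa / 684000 m = 1.46×10⁻³ Pa/m
Geostrophic balance (pressure-gradient force = Coriolis force):
V_g = (1/(fρ)) |∂P/∂n| = 1.46×10⁻³ / (1.01×10⁻⁴ × 0.665) = 21.7 m/s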